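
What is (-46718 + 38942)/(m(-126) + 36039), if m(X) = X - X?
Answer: -2592/12013 ≈ -0.21577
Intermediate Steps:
m(X) = 0
(-46718 + 38942)/(m(-126) + 36039) = (-46718 + 38942)/(0 + 36039) = -7776/36039 = -7776*1/36039 = -2592/12013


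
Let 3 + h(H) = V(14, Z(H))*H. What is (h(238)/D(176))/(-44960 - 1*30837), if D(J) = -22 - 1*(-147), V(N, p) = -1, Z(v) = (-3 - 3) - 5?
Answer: 241/9474625 ≈ 2.5436e-5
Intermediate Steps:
Z(v) = -11 (Z(v) = -6 - 5 = -11)
D(J) = 125 (D(J) = -22 + 147 = 125)
h(H) = -3 - H
(h(238)/D(176))/(-44960 - 1*30837) = ((-3 - 1*238)/125)/(-44960 - 1*30837) = ((-3 - 238)*(1/125))/(-44960 - 30837) = -241*1/125/(-75797) = -241/125*(-1/75797) = 241/9474625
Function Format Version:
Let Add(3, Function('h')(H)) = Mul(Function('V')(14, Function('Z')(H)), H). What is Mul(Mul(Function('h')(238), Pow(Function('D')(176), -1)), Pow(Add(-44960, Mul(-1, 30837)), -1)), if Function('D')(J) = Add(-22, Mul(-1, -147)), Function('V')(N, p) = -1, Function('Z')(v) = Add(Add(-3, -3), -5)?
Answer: Rational(241, 9474625) ≈ 2.5436e-5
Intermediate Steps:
Function('Z')(v) = -11 (Function('Z')(v) = Add(-6, -5) = -11)
Function('D')(J) = 125 (Function('D')(J) = Add(-22, 147) = 125)
Function('h')(H) = Add(-3, Mul(-1, H))
Mul(Mul(Function('h')(238), Pow(Function('D')(176), -1)), Pow(Add(-44960, Mul(-1, 30837)), -1)) = Mul(Mul(Add(-3, Mul(-1, 238)), Pow(125, -1)), Pow(Add(-44960, Mul(-1, 30837)), -1)) = Mul(Mul(Add(-3, -238), Rational(1, 125)), Pow(Add(-44960, -30837), -1)) = Mul(Mul(-241, Rational(1, 125)), Pow(-75797, -1)) = Mul(Rational(-241, 125), Rational(-1, 75797)) = Rational(241, 9474625)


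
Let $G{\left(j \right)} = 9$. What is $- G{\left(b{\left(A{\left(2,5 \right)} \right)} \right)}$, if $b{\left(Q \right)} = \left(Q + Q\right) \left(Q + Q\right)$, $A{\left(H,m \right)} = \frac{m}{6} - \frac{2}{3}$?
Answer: $-9$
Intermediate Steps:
$A{\left(H,m \right)} = - \frac{2}{3} + \frac{m}{6}$ ($A{\left(H,m \right)} = m \frac{1}{6} - \frac{2}{3} = \frac{m}{6} - \frac{2}{3} = - \frac{2}{3} + \frac{m}{6}$)
$b{\left(Q \right)} = 4 Q^{2}$ ($b{\left(Q \right)} = 2 Q 2 Q = 4 Q^{2}$)
$- G{\left(b{\left(A{\left(2,5 \right)} \right)} \right)} = \left(-1\right) 9 = -9$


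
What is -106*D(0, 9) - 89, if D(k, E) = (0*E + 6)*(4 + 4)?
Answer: -5177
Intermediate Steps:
D(k, E) = 48 (D(k, E) = (0 + 6)*8 = 6*8 = 48)
-106*D(0, 9) - 89 = -106*48 - 89 = -5088 - 89 = -5177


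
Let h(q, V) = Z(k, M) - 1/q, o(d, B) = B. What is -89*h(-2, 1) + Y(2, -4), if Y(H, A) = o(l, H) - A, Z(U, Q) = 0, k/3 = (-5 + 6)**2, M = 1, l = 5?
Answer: -77/2 ≈ -38.500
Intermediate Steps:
k = 3 (k = 3*(-5 + 6)**2 = 3*1**2 = 3*1 = 3)
Y(H, A) = H - A
h(q, V) = -1/q (h(q, V) = 0 - 1/q = -1/q)
-89*h(-2, 1) + Y(2, -4) = -(-89)/(-2) + (2 - 1*(-4)) = -(-89)*(-1)/2 + (2 + 4) = -89*1/2 + 6 = -89/2 + 6 = -77/2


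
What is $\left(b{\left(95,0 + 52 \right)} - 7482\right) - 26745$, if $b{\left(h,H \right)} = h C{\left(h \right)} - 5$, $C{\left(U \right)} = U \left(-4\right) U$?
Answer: $-3463732$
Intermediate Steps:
$C{\left(U \right)} = - 4 U^{2}$ ($C{\left(U \right)} = - 4 U U = - 4 U^{2}$)
$b{\left(h,H \right)} = -5 - 4 h^{3}$ ($b{\left(h,H \right)} = h \left(- 4 h^{2}\right) - 5 = - 4 h^{3} - 5 = -5 - 4 h^{3}$)
$\left(b{\left(95,0 + 52 \right)} - 7482\right) - 26745 = \left(\left(-5 - 4 \cdot 95^{3}\right) - 7482\right) - 26745 = \left(\left(-5 - 3429500\right) - 7482\right) - 26745 = \left(-3429505 - 7482\right) - 26745 = -3436987 - 26745 = -3463732$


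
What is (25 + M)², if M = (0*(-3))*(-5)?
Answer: 625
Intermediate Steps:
M = 0 (M = 0*(-5) = 0)
(25 + M)² = (25 + 0)² = 25² = 625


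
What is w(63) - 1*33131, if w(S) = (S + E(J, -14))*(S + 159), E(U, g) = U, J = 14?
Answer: -16037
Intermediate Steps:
w(S) = (14 + S)*(159 + S) (w(S) = (S + 14)*(S + 159) = (14 + S)*(159 + S))
w(63) - 1*33131 = (2226 + 63² + 173*63) - 1*33131 = (2226 + 3969 + 10899) - 33131 = 17094 - 33131 = -16037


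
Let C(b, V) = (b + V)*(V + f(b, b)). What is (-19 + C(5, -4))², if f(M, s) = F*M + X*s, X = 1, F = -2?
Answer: 784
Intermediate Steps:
f(M, s) = s - 2*M (f(M, s) = -2*M + 1*s = -2*M + s = s - 2*M)
C(b, V) = (V + b)*(V - b) (C(b, V) = (b + V)*(V + (b - 2*b)) = (V + b)*(V - b))
(-19 + C(5, -4))² = (-19 + ((-4)² - 1*5²))² = (-19 + (16 - 1*25))² = (-19 + (16 - 25))² = (-19 - 9)² = (-28)² = 784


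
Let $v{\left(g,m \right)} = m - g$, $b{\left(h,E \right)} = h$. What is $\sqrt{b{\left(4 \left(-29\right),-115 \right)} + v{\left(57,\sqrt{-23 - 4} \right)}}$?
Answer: $\sqrt{-173 + 3 i \sqrt{3}} \approx 0.1975 + 13.154 i$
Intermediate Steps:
$\sqrt{b{\left(4 \left(-29\right),-115 \right)} + v{\left(57,\sqrt{-23 - 4} \right)}} = \sqrt{4 \left(-29\right) + \left(\sqrt{-23 - 4} - 57\right)} = \sqrt{-116 - \left(57 - \sqrt{-27}\right)} = \sqrt{-116 - \left(57 - 3 i \sqrt{3}\right)} = \sqrt{-173 + 3 i \sqrt{3}}$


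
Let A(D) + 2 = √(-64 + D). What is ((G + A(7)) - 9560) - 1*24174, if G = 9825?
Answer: -23911 + I*√57 ≈ -23911.0 + 7.5498*I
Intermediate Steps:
A(D) = -2 + √(-64 + D)
((G + A(7)) - 9560) - 1*24174 = ((9825 + (-2 + √(-64 + 7))) - 9560) - 1*24174 = ((9825 + (-2 + √(-57))) - 9560) - 24174 = ((9825 + (-2 + I*√57)) - 9560) - 24174 = ((9823 + I*√57) - 9560) - 24174 = (263 + I*√57) - 24174 = -23911 + I*√57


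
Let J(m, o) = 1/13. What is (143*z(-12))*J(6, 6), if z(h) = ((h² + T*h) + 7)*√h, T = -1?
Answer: 3586*I*√3 ≈ 6211.1*I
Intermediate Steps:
z(h) = √h*(7 + h² - h) (z(h) = ((h² - h) + 7)*√h = (7 + h² - h)*√h = √h*(7 + h² - h))
J(m, o) = 1/13
(143*z(-12))*J(6, 6) = (143*(√(-12)*(7 + (-12)² - 1*(-12))))*(1/13) = (143*((2*I*√3)*(7 + 144 + 12)))*(1/13) = (143*((2*I*√3)*163))*(1/13) = (143*(326*I*√3))*(1/13) = (46618*I*√3)*(1/13) = 3586*I*√3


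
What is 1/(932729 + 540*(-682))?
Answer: 1/564449 ≈ 1.7716e-6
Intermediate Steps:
1/(932729 + 540*(-682)) = 1/(932729 - 368280) = 1/564449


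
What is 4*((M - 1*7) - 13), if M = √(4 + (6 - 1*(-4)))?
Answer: -80 + 4*√14 ≈ -65.033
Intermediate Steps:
M = √14 (M = √(4 + (6 + 4)) = √(4 + 10) = √14 ≈ 3.7417)
4*((M - 1*7) - 13) = 4*((√14 - 1*7) - 13) = 4*((√14 - 7) - 13) = 4*((-7 + √14) - 13) = 4*(-20 + √14) = -80 + 4*√14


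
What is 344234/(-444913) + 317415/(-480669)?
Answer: -14604032021/10183613657 ≈ -1.4341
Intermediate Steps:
344234/(-444913) + 317415/(-480669) = 344234*(-1/444913) + 317415*(-1/480669) = -344234/444913 - 15115/22889 = -14604032021/10183613657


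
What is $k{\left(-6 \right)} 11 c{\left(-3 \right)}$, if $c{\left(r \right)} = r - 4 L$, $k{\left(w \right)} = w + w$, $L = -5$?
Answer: $-2244$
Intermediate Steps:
$k{\left(w \right)} = 2 w$
$c{\left(r \right)} = 20 + r$ ($c{\left(r \right)} = r - -20 = r + 20 = 20 + r$)
$k{\left(-6 \right)} 11 c{\left(-3 \right)} = 2 \left(-6\right) 11 \left(20 - 3\right) = \left(-12\right) 11 \cdot 17 = \left(-132\right) 17 = -2244$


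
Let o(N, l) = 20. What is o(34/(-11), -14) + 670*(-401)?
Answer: -268650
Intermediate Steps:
o(34/(-11), -14) + 670*(-401) = 20 + 670*(-401) = 20 - 268670 = -268650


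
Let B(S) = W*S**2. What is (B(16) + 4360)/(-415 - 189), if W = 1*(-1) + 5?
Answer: -1346/151 ≈ -8.9139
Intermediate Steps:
W = 4 (W = -1 + 5 = 4)
B(S) = 4*S**2
(B(16) + 4360)/(-415 - 189) = (4*16**2 + 4360)/(-415 - 189) = (4*256 + 4360)/(-604) = (1024 + 4360)*(-1/604) = 5384*(-1/604) = -1346/151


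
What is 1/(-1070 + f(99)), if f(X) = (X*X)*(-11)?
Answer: -1/108881 ≈ -9.1843e-6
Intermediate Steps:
f(X) = -11*X² (f(X) = X²*(-11) = -11*X²)
1/(-1070 + f(99)) = 1/(-1070 - 11*99²) = 1/(-1070 - 11*9801) = 1/(-1070 - 107811) = 1/(-108881) = -1/108881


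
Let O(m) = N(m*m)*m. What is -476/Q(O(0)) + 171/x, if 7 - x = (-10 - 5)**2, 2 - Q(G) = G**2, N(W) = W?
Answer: -52055/218 ≈ -238.78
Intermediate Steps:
O(m) = m**3 (O(m) = (m*m)*m = m**2*m = m**3)
Q(G) = 2 - G**2
x = -218 (x = 7 - (-10 - 5)**2 = 7 - 1*(-15)**2 = 7 - 1*225 = 7 - 225 = -218)
-476/Q(O(0)) + 171/x = -476/(2 - (0**3)**2) + 171/(-218) = -476/(2 - 1*0**2) + 171*(-1/218) = -476/(2 - 1*0) - 171/218 = -476/(2 + 0) - 171/218 = -476/2 - 171/218 = -476*1/2 - 171/218 = -238 - 171/218 = -52055/218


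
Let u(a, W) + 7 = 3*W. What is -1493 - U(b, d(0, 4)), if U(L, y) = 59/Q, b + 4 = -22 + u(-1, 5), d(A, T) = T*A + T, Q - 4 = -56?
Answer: -77577/52 ≈ -1491.9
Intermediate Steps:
u(a, W) = -7 + 3*W
Q = -52 (Q = 4 - 56 = -52)
d(A, T) = T + A*T (d(A, T) = A*T + T = T + A*T)
b = -18 (b = -4 + (-22 + (-7 + 3*5)) = -4 + (-22 + (-7 + 15)) = -4 + (-22 + 8) = -4 - 14 = -18)
U(L, y) = -59/52 (U(L, y) = 59/(-52) = 59*(-1/52) = -59/52)
-1493 - U(b, d(0, 4)) = -1493 - 1*(-59/52) = -1493 + 59/52 = -77577/52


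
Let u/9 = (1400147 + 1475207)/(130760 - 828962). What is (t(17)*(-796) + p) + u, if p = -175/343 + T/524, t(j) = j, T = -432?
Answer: -3378847303438/248986591 ≈ -13570.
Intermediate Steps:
u = -1437677/38789 (u = 9*((1400147 + 1475207)/(130760 - 828962)) = 9*(2875354/(-698202)) = 9*(2875354*(-1/698202)) = 9*(-1437677/349101) = -1437677/38789 ≈ -37.064)
p = -8567/6419 (p = -175/343 - 432/524 = -175*1/343 - 432*1/524 = -25/49 - 108/131 = -8567/6419 ≈ -1.3346)
(t(17)*(-796) + p) + u = (17*(-796) - 8567/6419) - 1437677/38789 = (-13532 - 8567/6419) - 1437677/38789 = -86870475/6419 - 1437677/38789 = -3378847303438/248986591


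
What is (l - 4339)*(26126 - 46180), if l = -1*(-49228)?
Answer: -900204006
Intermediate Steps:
l = 49228
(l - 4339)*(26126 - 46180) = (49228 - 4339)*(26126 - 46180) = 44889*(-20054) = -900204006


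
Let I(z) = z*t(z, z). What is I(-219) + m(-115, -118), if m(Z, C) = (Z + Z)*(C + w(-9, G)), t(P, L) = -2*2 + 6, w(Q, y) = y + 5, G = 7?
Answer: 23942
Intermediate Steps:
w(Q, y) = 5 + y
t(P, L) = 2 (t(P, L) = -4 + 6 = 2)
m(Z, C) = 2*Z*(12 + C) (m(Z, C) = (Z + Z)*(C + (5 + 7)) = (2*Z)*(C + 12) = (2*Z)*(12 + C) = 2*Z*(12 + C))
I(z) = 2*z (I(z) = z*2 = 2*z)
I(-219) + m(-115, -118) = 2*(-219) + 2*(-115)*(12 - 118) = -438 + 2*(-115)*(-106) = -438 + 24380 = 23942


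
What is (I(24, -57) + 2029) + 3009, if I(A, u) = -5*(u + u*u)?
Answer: -10922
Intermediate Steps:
I(A, u) = -5*u - 5*u² (I(A, u) = -5*(u + u²) = -5*u - 5*u²)
(I(24, -57) + 2029) + 3009 = (-5*(-57)*(1 - 57) + 2029) + 3009 = (-5*(-57)*(-56) + 2029) + 3009 = (-15960 + 2029) + 3009 = -13931 + 3009 = -10922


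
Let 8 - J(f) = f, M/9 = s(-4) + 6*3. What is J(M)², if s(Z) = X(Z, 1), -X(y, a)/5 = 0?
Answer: 23716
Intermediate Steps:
X(y, a) = 0 (X(y, a) = -5*0 = 0)
s(Z) = 0
M = 162 (M = 9*(0 + 6*3) = 9*(0 + 18) = 9*18 = 162)
J(f) = 8 - f
J(M)² = (8 - 1*162)² = (8 - 162)² = (-154)² = 23716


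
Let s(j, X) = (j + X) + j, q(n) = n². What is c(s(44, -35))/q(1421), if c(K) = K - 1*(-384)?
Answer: 437/2019241 ≈ 0.00021642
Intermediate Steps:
s(j, X) = X + 2*j (s(j, X) = (X + j) + j = X + 2*j)
c(K) = 384 + K (c(K) = K + 384 = 384 + K)
c(s(44, -35))/q(1421) = (384 + (-35 + 2*44))/(1421²) = (384 + (-35 + 88))/2019241 = (384 + 53)*(1/2019241) = 437*(1/2019241) = 437/2019241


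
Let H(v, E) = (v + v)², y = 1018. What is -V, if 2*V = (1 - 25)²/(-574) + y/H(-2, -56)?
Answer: -143779/4592 ≈ -31.311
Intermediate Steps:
H(v, E) = 4*v² (H(v, E) = (2*v)² = 4*v²)
V = 143779/4592 (V = ((1 - 25)²/(-574) + 1018/((4*(-2)²)))/2 = ((-24)²*(-1/574) + 1018/((4*4)))/2 = (576*(-1/574) + 1018/16)/2 = (-288/287 + 1018*(1/16))/2 = (-288/287 + 509/8)/2 = (½)*(143779/2296) = 143779/4592 ≈ 31.311)
-V = -1*143779/4592 = -143779/4592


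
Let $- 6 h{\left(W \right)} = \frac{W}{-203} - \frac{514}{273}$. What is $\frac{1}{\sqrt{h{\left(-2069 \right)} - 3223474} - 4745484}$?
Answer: $- \frac{225419980968}{1069727066085476245} - \frac{3 i \sqrt{808175423374774}}{1069727066085476245} \approx -2.1073 \cdot 10^{-7} - 7.9726 \cdot 10^{-11} i$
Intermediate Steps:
$h{\left(W \right)} = \frac{257}{819} + \frac{W}{1218}$ ($h{\left(W \right)} = - \frac{\frac{W}{-203} - \frac{514}{273}}{6} = - \frac{W \left(- \frac{1}{203}\right) - \frac{514}{273}}{6} = - \frac{- \frac{W}{203} - \frac{514}{273}}{6} = - \frac{- \frac{514}{273} - \frac{W}{203}}{6} = \frac{257}{819} + \frac{W}{1218}$)
$\frac{1}{\sqrt{h{\left(-2069 \right)} - 3223474} - 4745484} = \frac{1}{\sqrt{\left(\frac{257}{819} + \frac{1}{1218} \left(-2069\right)\right) - 3223474} - 4745484} = \frac{1}{\sqrt{\left(\frac{257}{819} - \frac{2069}{1218}\right) - 3223474} - 4745484} = \frac{1}{\sqrt{- \frac{65785}{47502} - 3223474} - 4745484} = \frac{1}{\sqrt{- \frac{153121527733}{47502}} - 4745484} = \frac{1}{\frac{i \sqrt{808175423374774}}{15834} - 4745484} = \frac{1}{-4745484 + \frac{i \sqrt{808175423374774}}{15834}}$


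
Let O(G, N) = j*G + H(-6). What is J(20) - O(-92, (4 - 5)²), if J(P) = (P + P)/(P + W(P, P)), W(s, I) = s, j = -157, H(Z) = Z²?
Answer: -14479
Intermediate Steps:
O(G, N) = 36 - 157*G (O(G, N) = -157*G + (-6)² = -157*G + 36 = 36 - 157*G)
J(P) = 1 (J(P) = (P + P)/(P + P) = (2*P)/((2*P)) = (2*P)*(1/(2*P)) = 1)
J(20) - O(-92, (4 - 5)²) = 1 - (36 - 157*(-92)) = 1 - (36 + 14444) = 1 - 1*14480 = 1 - 14480 = -14479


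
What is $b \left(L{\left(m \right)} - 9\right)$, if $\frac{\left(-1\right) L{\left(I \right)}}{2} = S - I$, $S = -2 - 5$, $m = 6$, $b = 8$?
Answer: $136$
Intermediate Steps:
$S = -7$ ($S = -2 - 5 = -7$)
$L{\left(I \right)} = 14 + 2 I$ ($L{\left(I \right)} = - 2 \left(-7 - I\right) = 14 + 2 I$)
$b \left(L{\left(m \right)} - 9\right) = 8 \left(\left(14 + 2 \cdot 6\right) - 9\right) = 8 \left(\left(14 + 12\right) - 9\right) = 8 \left(26 - 9\right) = 8 \cdot 17 = 136$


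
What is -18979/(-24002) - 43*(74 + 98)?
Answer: -177499813/24002 ≈ -7395.2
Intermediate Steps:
-18979/(-24002) - 43*(74 + 98) = -18979*(-1/24002) - 43*172 = 18979/24002 - 1*7396 = 18979/24002 - 7396 = -177499813/24002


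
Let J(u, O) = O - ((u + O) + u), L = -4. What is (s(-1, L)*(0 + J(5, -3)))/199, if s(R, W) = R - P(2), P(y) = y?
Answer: 30/199 ≈ 0.15075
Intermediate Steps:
s(R, W) = -2 + R (s(R, W) = R - 1*2 = R - 2 = -2 + R)
J(u, O) = -2*u (J(u, O) = O - ((O + u) + u) = O - (O + 2*u) = O + (-O - 2*u) = -2*u)
(s(-1, L)*(0 + J(5, -3)))/199 = ((-2 - 1)*(0 - 2*5))/199 = -3*(0 - 10)*(1/199) = -3*(-10)*(1/199) = 30*(1/199) = 30/199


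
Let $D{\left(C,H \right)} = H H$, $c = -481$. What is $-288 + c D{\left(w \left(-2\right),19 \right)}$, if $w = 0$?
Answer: $-173929$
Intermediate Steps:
$D{\left(C,H \right)} = H^{2}$
$-288 + c D{\left(w \left(-2\right),19 \right)} = -288 - 481 \cdot 19^{2} = -288 - 173641 = -173929$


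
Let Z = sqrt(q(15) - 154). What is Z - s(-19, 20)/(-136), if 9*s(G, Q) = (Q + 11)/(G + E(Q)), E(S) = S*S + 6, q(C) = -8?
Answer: 31/473688 + 9*I*sqrt(2) ≈ 6.5444e-5 + 12.728*I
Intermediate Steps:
E(S) = 6 + S**2 (E(S) = S**2 + 6 = 6 + S**2)
s(G, Q) = (11 + Q)/(9*(6 + G + Q**2)) (s(G, Q) = ((Q + 11)/(G + (6 + Q**2)))/9 = ((11 + Q)/(6 + G + Q**2))/9 = (11 + Q)/(9*(6 + G + Q**2)))
Z = 9*I*sqrt(2) (Z = sqrt(-8 - 154) = sqrt(-162) = 9*I*sqrt(2) ≈ 12.728*I)
Z - s(-19, 20)/(-136) = 9*I*sqrt(2) - (11 + 20)/(9*(6 - 19 + 20**2))/(-136) = 9*I*sqrt(2) - (1/9)*31/(6 - 19 + 400)*(-1)/136 = 9*I*sqrt(2) - (1/9)*31/387*(-1)/136 = 9*I*sqrt(2) - (1/9)*(1/387)*31*(-1)/136 = 9*I*sqrt(2) - 31*(-1)/(3483*136) = 9*I*sqrt(2) - 1*(-31/473688) = 9*I*sqrt(2) + 31/473688 = 31/473688 + 9*I*sqrt(2)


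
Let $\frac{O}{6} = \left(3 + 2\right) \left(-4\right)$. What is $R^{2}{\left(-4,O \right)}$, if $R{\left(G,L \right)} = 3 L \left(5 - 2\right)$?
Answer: $1166400$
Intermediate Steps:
$O = -120$ ($O = 6 \left(3 + 2\right) \left(-4\right) = 6 \cdot 5 \left(-4\right) = 6 \left(-20\right) = -120$)
$R{\left(G,L \right)} = 9 L$ ($R{\left(G,L \right)} = 3 L 3 = 9 L$)
$R^{2}{\left(-4,O \right)} = \left(9 \left(-120\right)\right)^{2} = \left(-1080\right)^{2} = 1166400$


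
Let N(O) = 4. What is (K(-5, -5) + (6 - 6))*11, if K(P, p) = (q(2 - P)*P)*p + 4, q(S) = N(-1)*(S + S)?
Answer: 15444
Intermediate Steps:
q(S) = 8*S (q(S) = 4*(S + S) = 4*(2*S) = 8*S)
K(P, p) = 4 + P*p*(16 - 8*P) (K(P, p) = ((8*(2 - P))*P)*p + 4 = ((16 - 8*P)*P)*p + 4 = (P*(16 - 8*P))*p + 4 = P*p*(16 - 8*P) + 4 = 4 + P*p*(16 - 8*P))
(K(-5, -5) + (6 - 6))*11 = ((4 - 8*(-5)*(-5)*(-2 - 5)) + (6 - 6))*11 = ((4 - 8*(-5)*(-5)*(-7)) + 0)*11 = ((4 + 1400) + 0)*11 = (1404 + 0)*11 = 1404*11 = 15444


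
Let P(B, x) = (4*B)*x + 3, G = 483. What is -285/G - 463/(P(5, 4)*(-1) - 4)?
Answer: 66278/14007 ≈ 4.7318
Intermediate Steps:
P(B, x) = 3 + 4*B*x (P(B, x) = 4*B*x + 3 = 3 + 4*B*x)
-285/G - 463/(P(5, 4)*(-1) - 4) = -285/483 - 463/((3 + 4*5*4)*(-1) - 4) = -285*1/483 - 463/((3 + 80)*(-1) - 4) = -95/161 - 463/(83*(-1) - 4) = -95/161 - 463/(-83 - 4) = -95/161 - 463/(-87) = -95/161 - 463*(-1/87) = -95/161 + 463/87 = 66278/14007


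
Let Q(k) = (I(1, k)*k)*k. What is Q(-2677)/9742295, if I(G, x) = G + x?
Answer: -19177096404/9742295 ≈ -1968.4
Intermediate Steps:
Q(k) = k**2*(1 + k) (Q(k) = ((1 + k)*k)*k = (k*(1 + k))*k = k**2*(1 + k))
Q(-2677)/9742295 = ((-2677)**2*(1 - 2677))/9742295 = (7166329*(-2676))*(1/9742295) = -19177096404*1/9742295 = -19177096404/9742295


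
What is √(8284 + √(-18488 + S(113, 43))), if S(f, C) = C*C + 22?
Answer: √(8284 + I*√16617) ≈ 91.019 + 0.7081*I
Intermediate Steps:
S(f, C) = 22 + C² (S(f, C) = C² + 22 = 22 + C²)
√(8284 + √(-18488 + S(113, 43))) = √(8284 + √(-18488 + (22 + 43²))) = √(8284 + √(-18488 + (22 + 1849))) = √(8284 + √(-18488 + 1871)) = √(8284 + √(-16617)) = √(8284 + I*√16617)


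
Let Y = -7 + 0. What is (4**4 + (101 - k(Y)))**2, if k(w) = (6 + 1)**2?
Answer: 94864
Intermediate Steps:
Y = -7
k(w) = 49 (k(w) = 7**2 = 49)
(4**4 + (101 - k(Y)))**2 = (4**4 + (101 - 1*49))**2 = (256 + (101 - 49))**2 = (256 + 52)**2 = 308**2 = 94864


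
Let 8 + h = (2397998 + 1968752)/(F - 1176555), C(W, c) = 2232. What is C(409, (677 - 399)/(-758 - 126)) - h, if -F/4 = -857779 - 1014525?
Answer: 14135993890/6312661 ≈ 2239.3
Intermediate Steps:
F = 7489216 (F = -4*(-857779 - 1014525) = -4*(-1872304) = 7489216)
h = -46134538/6312661 (h = -8 + (2397998 + 1968752)/(7489216 - 1176555) = -8 + 4366750/6312661 = -46134538/6312661 ≈ -7.3083)
C(409, (677 - 399)/(-758 - 126)) - h = 2232 - 1*(-46134538/6312661) = 2232 + 46134538/6312661 = 14135993890/6312661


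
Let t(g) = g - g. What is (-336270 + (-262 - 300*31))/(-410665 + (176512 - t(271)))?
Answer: 345832/234153 ≈ 1.4769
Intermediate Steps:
t(g) = 0
(-336270 + (-262 - 300*31))/(-410665 + (176512 - t(271))) = (-336270 + (-262 - 300*31))/(-410665 + (176512 - 1*0)) = (-336270 + (-262 - 9300))/(-410665 + (176512 + 0)) = (-336270 - 9562)/(-410665 + 176512) = -345832/(-234153) = -345832*(-1/234153) = 345832/234153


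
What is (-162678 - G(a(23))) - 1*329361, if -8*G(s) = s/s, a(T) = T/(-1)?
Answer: -3936311/8 ≈ -4.9204e+5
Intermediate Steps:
a(T) = -T (a(T) = T*(-1) = -T)
G(s) = -⅛ (G(s) = -s/(8*s) = -⅛*1 = -⅛)
(-162678 - G(a(23))) - 1*329361 = (-162678 - 1*(-⅛)) - 1*329361 = (-162678 + ⅛) - 329361 = -1301423/8 - 329361 = -3936311/8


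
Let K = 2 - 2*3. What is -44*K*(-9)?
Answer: -1584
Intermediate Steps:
K = -4 (K = 2 - 6 = -4)
-44*K*(-9) = -44*(-4)*(-9) = 176*(-9) = -1584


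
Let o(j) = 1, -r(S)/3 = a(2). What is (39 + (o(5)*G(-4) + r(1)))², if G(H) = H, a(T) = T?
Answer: 841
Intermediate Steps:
r(S) = -6 (r(S) = -3*2 = -6)
(39 + (o(5)*G(-4) + r(1)))² = (39 + (1*(-4) - 6))² = (39 + (-4 - 6))² = (39 - 10)² = 29² = 841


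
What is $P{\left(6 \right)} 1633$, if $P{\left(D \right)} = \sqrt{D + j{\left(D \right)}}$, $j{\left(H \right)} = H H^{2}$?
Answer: $1633 \sqrt{222} \approx 24331.0$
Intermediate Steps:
$j{\left(H \right)} = H^{3}$
$P{\left(D \right)} = \sqrt{D + D^{3}}$
$P{\left(6 \right)} 1633 = \sqrt{6 + 6^{3}} \cdot 1633 = \sqrt{6 + 216} \cdot 1633 = \sqrt{222} \cdot 1633 = 1633 \sqrt{222}$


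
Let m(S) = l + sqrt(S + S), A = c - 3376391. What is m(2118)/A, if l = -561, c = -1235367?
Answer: 561/4611758 - sqrt(1059)/2305879 ≈ 0.00010753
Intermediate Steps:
A = -4611758 (A = -1235367 - 3376391 = -4611758)
m(S) = -561 + sqrt(2)*sqrt(S) (m(S) = -561 + sqrt(S + S) = -561 + sqrt(2*S) = -561 + sqrt(2)*sqrt(S))
m(2118)/A = (-561 + sqrt(2)*sqrt(2118))/(-4611758) = (-561 + 2*sqrt(1059))*(-1/4611758) = 561/4611758 - sqrt(1059)/2305879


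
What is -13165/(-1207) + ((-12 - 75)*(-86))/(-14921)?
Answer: 4358237/418829 ≈ 10.406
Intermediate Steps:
-13165/(-1207) + ((-12 - 75)*(-86))/(-14921) = -13165*(-1/1207) - 87*(-86)*(-1/14921) = 13165/1207 + 7482*(-1/14921) = 13165/1207 - 174/347 = 4358237/418829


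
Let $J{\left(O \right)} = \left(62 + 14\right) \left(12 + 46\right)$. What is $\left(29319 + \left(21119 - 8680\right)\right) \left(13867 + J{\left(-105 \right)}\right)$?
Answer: $763127450$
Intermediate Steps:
$J{\left(O \right)} = 4408$ ($J{\left(O \right)} = 76 \cdot 58 = 4408$)
$\left(29319 + \left(21119 - 8680\right)\right) \left(13867 + J{\left(-105 \right)}\right) = \left(29319 + \left(21119 - 8680\right)\right) \left(13867 + 4408\right) = \left(29319 + 12439\right) 18275 = 41758 \cdot 18275 = 763127450$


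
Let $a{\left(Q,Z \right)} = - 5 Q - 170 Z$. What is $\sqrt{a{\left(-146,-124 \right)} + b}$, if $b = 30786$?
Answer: $6 \sqrt{1461} \approx 229.34$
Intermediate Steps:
$a{\left(Q,Z \right)} = - 170 Z - 5 Q$
$\sqrt{a{\left(-146,-124 \right)} + b} = \sqrt{\left(\left(-170\right) \left(-124\right) - -730\right) + 30786} = \sqrt{\left(21080 + 730\right) + 30786} = \sqrt{21810 + 30786} = \sqrt{52596} = 6 \sqrt{1461}$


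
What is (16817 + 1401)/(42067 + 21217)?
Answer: 9109/31642 ≈ 0.28788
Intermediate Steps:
(16817 + 1401)/(42067 + 21217) = 18218/63284 = 18218*(1/63284) = 9109/31642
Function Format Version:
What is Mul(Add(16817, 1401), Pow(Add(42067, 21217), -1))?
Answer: Rational(9109, 31642) ≈ 0.28788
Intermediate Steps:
Mul(Add(16817, 1401), Pow(Add(42067, 21217), -1)) = Mul(18218, Pow(63284, -1)) = Mul(18218, Rational(1, 63284)) = Rational(9109, 31642)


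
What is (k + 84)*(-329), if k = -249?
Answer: 54285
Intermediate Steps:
(k + 84)*(-329) = (-249 + 84)*(-329) = -165*(-329) = 54285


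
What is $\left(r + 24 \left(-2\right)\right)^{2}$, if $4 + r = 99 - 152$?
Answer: $11025$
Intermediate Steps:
$r = -57$ ($r = -4 + \left(99 - 152\right) = -4 - 53 = -57$)
$\left(r + 24 \left(-2\right)\right)^{2} = \left(-57 + 24 \left(-2\right)\right)^{2} = \left(-57 - 48\right)^{2} = \left(-105\right)^{2} = 11025$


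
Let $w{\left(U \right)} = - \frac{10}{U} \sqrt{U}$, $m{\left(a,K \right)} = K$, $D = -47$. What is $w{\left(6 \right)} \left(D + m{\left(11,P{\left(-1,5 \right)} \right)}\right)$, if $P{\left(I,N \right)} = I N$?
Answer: $\frac{260 \sqrt{6}}{3} \approx 212.29$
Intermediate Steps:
$w{\left(U \right)} = - \frac{10}{\sqrt{U}}$
$w{\left(6 \right)} \left(D + m{\left(11,P{\left(-1,5 \right)} \right)}\right) = - \frac{10}{\sqrt{6}} \left(-47 - 5\right) = - 10 \frac{\sqrt{6}}{6} \left(-47 - 5\right) = - \frac{5 \sqrt{6}}{3} \left(-52\right) = \frac{260 \sqrt{6}}{3}$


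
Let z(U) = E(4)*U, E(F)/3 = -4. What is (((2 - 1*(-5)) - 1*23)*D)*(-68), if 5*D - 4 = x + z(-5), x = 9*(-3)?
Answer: 40256/5 ≈ 8051.2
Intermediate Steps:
x = -27
E(F) = -12 (E(F) = 3*(-4) = -12)
z(U) = -12*U
D = 37/5 (D = ⅘ + (-27 - 12*(-5))/5 = ⅘ + (-27 + 60)/5 = ⅘ + (⅕)*33 = ⅘ + 33/5 = 37/5 ≈ 7.4000)
(((2 - 1*(-5)) - 1*23)*D)*(-68) = (((2 - 1*(-5)) - 1*23)*(37/5))*(-68) = (((2 + 5) - 23)*(37/5))*(-68) = ((7 - 23)*(37/5))*(-68) = -16*37/5*(-68) = -592/5*(-68) = 40256/5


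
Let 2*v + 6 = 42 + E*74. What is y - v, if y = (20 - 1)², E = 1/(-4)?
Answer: 1409/4 ≈ 352.25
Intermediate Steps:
E = -¼ ≈ -0.25000
y = 361 (y = 19² = 361)
v = 35/4 (v = -3 + (42 - ¼*74)/2 = -3 + (42 - 37/2)/2 = -3 + (½)*(47/2) = -3 + 47/4 = 35/4 ≈ 8.7500)
y - v = 361 - 1*35/4 = 361 - 35/4 = 1409/4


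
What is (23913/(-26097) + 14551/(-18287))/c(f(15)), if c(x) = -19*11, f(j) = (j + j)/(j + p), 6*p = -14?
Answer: 272344826/33247430117 ≈ 0.0081915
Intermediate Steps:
p = -7/3 (p = (1/6)*(-14) = -7/3 ≈ -2.3333)
f(j) = 2*j/(-7/3 + j) (f(j) = (j + j)/(j - 7/3) = (2*j)/(-7/3 + j) = 2*j/(-7/3 + j))
c(x) = -209
(23913/(-26097) + 14551/(-18287))/c(f(15)) = (23913/(-26097) + 14551/(-18287))/(-209) = (23913*(-1/26097) + 14551*(-1/18287))*(-1/209) = (-7971/8699 - 14551/18287)*(-1/209) = -272344826/159078613*(-1/209) = 272344826/33247430117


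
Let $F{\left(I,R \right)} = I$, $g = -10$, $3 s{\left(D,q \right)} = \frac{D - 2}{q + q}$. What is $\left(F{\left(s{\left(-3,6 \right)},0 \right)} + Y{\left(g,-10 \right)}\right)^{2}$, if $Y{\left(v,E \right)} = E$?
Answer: $\frac{133225}{1296} \approx 102.8$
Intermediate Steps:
$s{\left(D,q \right)} = \frac{-2 + D}{6 q}$ ($s{\left(D,q \right)} = \frac{\left(D - 2\right) \frac{1}{q + q}}{3} = \frac{\left(-2 + D\right) \frac{1}{2 q}}{3} = \frac{\frac{1}{2} \frac{1}{q} \left(-2 + D\right)}{3} = \frac{-2 + D}{6 q}$)
$\left(F{\left(s{\left(-3,6 \right)},0 \right)} + Y{\left(g,-10 \right)}\right)^{2} = \left(\frac{-2 - 3}{6 \cdot 6} - 10\right)^{2} = \left(\frac{1}{6} \cdot \frac{1}{6} \left(-5\right) - 10\right)^{2} = \left(- \frac{5}{36} - 10\right)^{2} = \left(- \frac{365}{36}\right)^{2} = \frac{133225}{1296}$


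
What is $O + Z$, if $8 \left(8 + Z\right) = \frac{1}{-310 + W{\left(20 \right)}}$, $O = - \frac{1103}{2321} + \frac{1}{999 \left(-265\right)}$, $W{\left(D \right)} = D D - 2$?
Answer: $- \frac{333230829299}{39324795840} \approx -8.4738$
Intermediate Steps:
$W{\left(D \right)} = -2 + D^{2}$ ($W{\left(D \right)} = D^{2} - 2 = -2 + D^{2}$)
$O = - \frac{292005026}{614449935}$ ($O = \left(-1103\right) \frac{1}{2321} + \frac{1}{999} \left(- \frac{1}{265}\right) = - \frac{1103}{2321} - \frac{1}{264735} = - \frac{292005026}{614449935} \approx -0.47523$)
$Z = - \frac{5631}{704}$ ($Z = -8 + \frac{1}{8 \left(-310 - \left(2 - 20^{2}\right)\right)} = -8 + \frac{1}{8 \left(-310 + \left(-2 + 400\right)\right)} = -8 + \frac{1}{8 \left(-310 + 398\right)} = -8 + \frac{1}{8 \cdot 88} = -8 + \frac{1}{8} \cdot \frac{1}{88} = -8 + \frac{1}{704} = - \frac{5631}{704} \approx -7.9986$)
$O + Z = - \frac{292005026}{614449935} - \frac{5631}{704} = - \frac{333230829299}{39324795840}$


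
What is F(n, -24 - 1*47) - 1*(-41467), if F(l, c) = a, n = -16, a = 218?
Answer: 41685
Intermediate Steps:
F(l, c) = 218
F(n, -24 - 1*47) - 1*(-41467) = 218 - 1*(-41467) = 218 + 41467 = 41685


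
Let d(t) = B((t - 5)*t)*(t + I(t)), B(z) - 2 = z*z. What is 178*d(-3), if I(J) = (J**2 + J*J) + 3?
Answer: 1851912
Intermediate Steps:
I(J) = 3 + 2*J**2 (I(J) = (J**2 + J**2) + 3 = 2*J**2 + 3 = 3 + 2*J**2)
B(z) = 2 + z**2 (B(z) = 2 + z*z = 2 + z**2)
d(t) = (2 + t**2*(-5 + t)**2)*(3 + t + 2*t**2) (d(t) = (2 + ((t - 5)*t)**2)*(t + (3 + 2*t**2)) = (2 + ((-5 + t)*t)**2)*(3 + t + 2*t**2) = (2 + (t*(-5 + t))**2)*(3 + t + 2*t**2) = (2 + t**2*(-5 + t)**2)*(3 + t + 2*t**2))
178*d(-3) = 178*((2 + (-3)**2*(-5 - 3)**2)*(3 - 3 + 2*(-3)**2)) = 178*((2 + 9*(-8)**2)*(3 - 3 + 2*9)) = 178*((2 + 9*64)*(3 - 3 + 18)) = 178*((2 + 576)*18) = 178*(578*18) = 178*10404 = 1851912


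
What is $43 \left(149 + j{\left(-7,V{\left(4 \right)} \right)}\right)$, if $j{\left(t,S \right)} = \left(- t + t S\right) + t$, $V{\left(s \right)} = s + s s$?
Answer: $387$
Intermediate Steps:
$V{\left(s \right)} = s + s^{2}$
$j{\left(t,S \right)} = S t$ ($j{\left(t,S \right)} = \left(- t + S t\right) + t = S t$)
$43 \left(149 + j{\left(-7,V{\left(4 \right)} \right)}\right) = 43 \left(149 + 4 \left(1 + 4\right) \left(-7\right)\right) = 43 \left(149 + 4 \cdot 5 \left(-7\right)\right) = 43 \left(149 + 20 \left(-7\right)\right) = 43 \left(149 - 140\right) = 43 \cdot 9 = 387$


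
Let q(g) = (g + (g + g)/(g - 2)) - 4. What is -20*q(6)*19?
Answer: -1900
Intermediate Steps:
q(g) = -4 + g + 2*g/(-2 + g) (q(g) = (g + (2*g)/(-2 + g)) - 4 = (g + 2*g/(-2 + g)) - 4 = -4 + g + 2*g/(-2 + g))
-20*q(6)*19 = -20*(8 + 6**2 - 4*6)/(-2 + 6)*19 = -20*(8 + 36 - 24)/4*19 = -5*20*19 = -20*5*19 = -100*19 = -1900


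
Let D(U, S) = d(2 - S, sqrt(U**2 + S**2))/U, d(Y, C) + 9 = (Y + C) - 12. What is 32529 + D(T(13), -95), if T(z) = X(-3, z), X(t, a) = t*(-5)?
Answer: 488011/15 + sqrt(370)/3 ≈ 32540.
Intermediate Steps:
X(t, a) = -5*t
T(z) = 15 (T(z) = -5*(-3) = 15)
d(Y, C) = -21 + C + Y (d(Y, C) = -9 + ((Y + C) - 12) = -9 + ((C + Y) - 12) = -9 + (-12 + C + Y) = -21 + C + Y)
D(U, S) = (-19 + sqrt(S**2 + U**2) - S)/U (D(U, S) = (-21 + sqrt(U**2 + S**2) + (2 - S))/U = (-21 + sqrt(S**2 + U**2) + (2 - S))/U = (-19 + sqrt(S**2 + U**2) - S)/U)
32529 + D(T(13), -95) = 32529 + (-19 + sqrt((-95)**2 + 15**2) - 1*(-95))/15 = 32529 + (-19 + sqrt(9025 + 225) + 95)/15 = 32529 + (-19 + sqrt(9250) + 95)/15 = 32529 + (-19 + 5*sqrt(370) + 95)/15 = 32529 + (76 + 5*sqrt(370))/15 = 32529 + (76/15 + sqrt(370)/3) = 488011/15 + sqrt(370)/3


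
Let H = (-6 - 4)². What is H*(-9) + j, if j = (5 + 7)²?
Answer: -756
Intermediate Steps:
j = 144 (j = 12² = 144)
H = 100 (H = (-10)² = 100)
H*(-9) + j = 100*(-9) + 144 = -900 + 144 = -756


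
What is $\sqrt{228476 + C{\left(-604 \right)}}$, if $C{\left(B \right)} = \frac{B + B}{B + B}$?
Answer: $\sqrt{228477} \approx 477.99$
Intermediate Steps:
$C{\left(B \right)} = 1$ ($C{\left(B \right)} = \frac{2 B}{2 B} = \frac{1}{2 B} 2 B = 1$)
$\sqrt{228476 + C{\left(-604 \right)}} = \sqrt{228476 + 1} = \sqrt{228477}$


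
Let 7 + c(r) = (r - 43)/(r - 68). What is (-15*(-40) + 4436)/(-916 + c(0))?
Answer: -342448/62721 ≈ -5.4599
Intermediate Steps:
c(r) = -7 + (-43 + r)/(-68 + r) (c(r) = -7 + (r - 43)/(r - 68) = -7 + (-43 + r)/(-68 + r))
(-15*(-40) + 4436)/(-916 + c(0)) = (-15*(-40) + 4436)/(-916 + (433 - 6*0)/(-68 + 0)) = (600 + 4436)/(-916 + (433 + 0)/(-68)) = 5036/(-916 - 1/68*433) = 5036/(-916 - 433/68) = 5036/(-62721/68) = 5036*(-68/62721) = -342448/62721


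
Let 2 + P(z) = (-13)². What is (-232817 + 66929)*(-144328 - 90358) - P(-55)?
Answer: 38931591001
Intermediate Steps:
P(z) = 167 (P(z) = -2 + (-13)² = -2 + 169 = 167)
(-232817 + 66929)*(-144328 - 90358) - P(-55) = (-232817 + 66929)*(-144328 - 90358) - 1*167 = -165888*(-234686) - 167 = 38931591168 - 167 = 38931591001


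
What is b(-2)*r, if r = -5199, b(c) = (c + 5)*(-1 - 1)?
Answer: 31194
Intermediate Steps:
b(c) = -10 - 2*c (b(c) = (5 + c)*(-2) = -10 - 2*c)
b(-2)*r = (-10 - 2*(-2))*(-5199) = (-10 + 4)*(-5199) = -6*(-5199) = 31194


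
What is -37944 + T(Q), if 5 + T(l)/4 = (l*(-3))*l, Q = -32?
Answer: -50252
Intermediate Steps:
T(l) = -20 - 12*l**2 (T(l) = -20 + 4*((l*(-3))*l) = -20 + 4*((-3*l)*l) = -20 + 4*(-3*l**2) = -20 - 12*l**2)
-37944 + T(Q) = -37944 + (-20 - 12*(-32)**2) = -37944 + (-20 - 12*1024) = -37944 + (-20 - 12288) = -37944 - 12308 = -50252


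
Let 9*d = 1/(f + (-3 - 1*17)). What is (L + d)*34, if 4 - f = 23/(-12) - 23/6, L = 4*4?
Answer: 200600/369 ≈ 543.63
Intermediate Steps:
L = 16
f = 39/4 (f = 4 - (23/(-12) - 23/6) = 4 - (23*(-1/12) - 23*⅙) = 4 - (-23/12 - 23/6) = 4 - 1*(-23/4) = 4 + 23/4 = 39/4 ≈ 9.7500)
d = -4/369 (d = 1/(9*(39/4 + (-3 - 1*17))) = 1/(9*(39/4 + (-3 - 17))) = 1/(9*(39/4 - 20)) = 1/(9*(-41/4)) = (⅑)*(-4/41) = -4/369 ≈ -0.010840)
(L + d)*34 = (16 - 4/369)*34 = (5900/369)*34 = 200600/369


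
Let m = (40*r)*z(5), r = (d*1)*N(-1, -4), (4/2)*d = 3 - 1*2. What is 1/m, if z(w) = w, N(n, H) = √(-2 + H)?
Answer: -I*√6/600 ≈ -0.0040825*I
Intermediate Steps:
d = ½ (d = (3 - 1*2)/2 = (3 - 2)/2 = (½)*1 = ½ ≈ 0.50000)
r = I*√6/2 (r = ((½)*1)*√(-2 - 4) = √(-6)/2 = (I*√6)/2 = I*√6/2 ≈ 1.2247*I)
m = 100*I*√6 (m = (40*(I*√6/2))*5 = (20*I*√6)*5 = 100*I*√6 ≈ 244.95*I)
1/m = 1/(100*I*√6) = -I*√6/600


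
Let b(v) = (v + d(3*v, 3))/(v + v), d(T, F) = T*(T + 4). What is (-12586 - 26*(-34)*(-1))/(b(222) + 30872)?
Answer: -5388/12751 ≈ -0.42255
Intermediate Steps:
d(T, F) = T*(4 + T)
b(v) = (v + 3*v*(4 + 3*v))/(2*v) (b(v) = (v + (3*v)*(4 + 3*v))/(v + v) = (v + 3*v*(4 + 3*v))/((2*v)) = (v + 3*v*(4 + 3*v))*(1/(2*v)) = (v + 3*v*(4 + 3*v))/(2*v))
(-12586 - 26*(-34)*(-1))/(b(222) + 30872) = (-12586 - 26*(-34)*(-1))/((13/2 + (9/2)*222) + 30872) = (-12586 + 884*(-1))/((13/2 + 999) + 30872) = (-12586 - 884)/(2011/2 + 30872) = -13470/63755/2 = -13470*2/63755 = -5388/12751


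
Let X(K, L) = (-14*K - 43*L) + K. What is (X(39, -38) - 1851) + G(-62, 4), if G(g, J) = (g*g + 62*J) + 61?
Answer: 3429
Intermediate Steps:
X(K, L) = -43*L - 13*K (X(K, L) = (-43*L - 14*K) + K = -43*L - 13*K)
G(g, J) = 61 + g**2 + 62*J (G(g, J) = (g**2 + 62*J) + 61 = 61 + g**2 + 62*J)
(X(39, -38) - 1851) + G(-62, 4) = ((-43*(-38) - 13*39) - 1851) + (61 + (-62)**2 + 62*4) = ((1634 - 507) - 1851) + (61 + 3844 + 248) = (1127 - 1851) + 4153 = -724 + 4153 = 3429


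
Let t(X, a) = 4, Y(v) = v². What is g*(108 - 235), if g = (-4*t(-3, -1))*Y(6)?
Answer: 73152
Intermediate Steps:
g = -576 (g = -4*4*6² = -16*36 = -576)
g*(108 - 235) = -576*(108 - 235) = -576*(-127) = 73152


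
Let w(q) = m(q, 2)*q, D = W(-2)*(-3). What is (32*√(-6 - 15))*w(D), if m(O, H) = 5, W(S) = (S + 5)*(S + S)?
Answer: 5760*I*√21 ≈ 26396.0*I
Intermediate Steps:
W(S) = 2*S*(5 + S) (W(S) = (5 + S)*(2*S) = 2*S*(5 + S))
D = 36 (D = (2*(-2)*(5 - 2))*(-3) = (2*(-2)*3)*(-3) = -12*(-3) = 36)
w(q) = 5*q
(32*√(-6 - 15))*w(D) = (32*√(-6 - 15))*(5*36) = (32*√(-21))*180 = (32*(I*√21))*180 = (32*I*√21)*180 = 5760*I*√21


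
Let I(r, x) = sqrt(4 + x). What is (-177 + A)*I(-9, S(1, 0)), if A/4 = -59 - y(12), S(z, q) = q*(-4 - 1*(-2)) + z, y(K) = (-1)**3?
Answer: -409*sqrt(5) ≈ -914.55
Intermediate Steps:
y(K) = -1
S(z, q) = z - 2*q (S(z, q) = q*(-4 + 2) + z = q*(-2) + z = -2*q + z = z - 2*q)
A = -232 (A = 4*(-59 - 1*(-1)) = 4*(-59 + 1) = 4*(-58) = -232)
(-177 + A)*I(-9, S(1, 0)) = (-177 - 232)*sqrt(4 + (1 - 2*0)) = -409*sqrt(4 + (1 + 0)) = -409*sqrt(4 + 1) = -409*sqrt(5)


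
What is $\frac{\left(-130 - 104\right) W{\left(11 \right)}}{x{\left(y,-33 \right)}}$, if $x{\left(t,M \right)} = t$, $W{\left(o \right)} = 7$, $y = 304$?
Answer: $- \frac{819}{152} \approx -5.3882$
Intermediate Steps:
$\frac{\left(-130 - 104\right) W{\left(11 \right)}}{x{\left(y,-33 \right)}} = \frac{\left(-130 - 104\right) 7}{304} = \left(-234\right) 7 \cdot \frac{1}{304} = \left(-1638\right) \frac{1}{304} = - \frac{819}{152}$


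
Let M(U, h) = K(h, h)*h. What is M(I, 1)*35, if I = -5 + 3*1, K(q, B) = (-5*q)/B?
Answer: -175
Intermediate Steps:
K(q, B) = -5*q/B
I = -2 (I = -5 + 3 = -2)
M(U, h) = -5*h (M(U, h) = (-5*h/h)*h = -5*h)
M(I, 1)*35 = -5*1*35 = -5*35 = -175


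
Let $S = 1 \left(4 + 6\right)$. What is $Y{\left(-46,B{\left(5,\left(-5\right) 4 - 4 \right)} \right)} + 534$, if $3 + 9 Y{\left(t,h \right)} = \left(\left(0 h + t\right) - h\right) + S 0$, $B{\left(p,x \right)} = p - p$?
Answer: $\frac{4757}{9} \approx 528.56$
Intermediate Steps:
$B{\left(p,x \right)} = 0$
$S = 10$ ($S = 1 \cdot 10 = 10$)
$Y{\left(t,h \right)} = - \frac{1}{3} - \frac{h}{9} + \frac{t}{9}$ ($Y{\left(t,h \right)} = - \frac{1}{3} + \frac{\left(\left(0 h + t\right) - h\right) + 10 \cdot 0}{9} = - \frac{1}{3} + \frac{\left(\left(0 + t\right) - h\right) + 0}{9} = - \frac{1}{3} + \frac{\left(t - h\right) + 0}{9} = - \frac{1}{3} + \frac{t - h}{9} = - \frac{1}{3} - \left(- \frac{t}{9} + \frac{h}{9}\right) = - \frac{1}{3} - \frac{h}{9} + \frac{t}{9}$)
$Y{\left(-46,B{\left(5,\left(-5\right) 4 - 4 \right)} \right)} + 534 = \left(- \frac{1}{3} - 0 + \frac{1}{9} \left(-46\right)\right) + 534 = \left(- \frac{1}{3} + 0 - \frac{46}{9}\right) + 534 = - \frac{49}{9} + 534 = \frac{4757}{9}$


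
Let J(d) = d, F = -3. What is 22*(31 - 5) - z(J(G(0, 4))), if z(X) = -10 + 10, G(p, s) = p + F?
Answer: 572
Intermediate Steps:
G(p, s) = -3 + p (G(p, s) = p - 3 = -3 + p)
z(X) = 0
22*(31 - 5) - z(J(G(0, 4))) = 22*(31 - 5) - 1*0 = 22*26 + 0 = 572 + 0 = 572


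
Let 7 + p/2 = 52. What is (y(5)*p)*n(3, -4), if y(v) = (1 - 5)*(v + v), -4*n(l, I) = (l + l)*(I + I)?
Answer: -43200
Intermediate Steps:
p = 90 (p = -14 + 2*52 = -14 + 104 = 90)
n(l, I) = -I*l (n(l, I) = -(l + l)*(I + I)/4 = -2*l*2*I/4 = -I*l)
y(v) = -8*v
(y(5)*p)*n(3, -4) = (-8*5*90)*(-1*(-4)*3) = -40*90*12 = -3600*12 = -43200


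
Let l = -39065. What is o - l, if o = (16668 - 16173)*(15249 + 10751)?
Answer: 12909065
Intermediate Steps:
o = 12870000 (o = 495*26000 = 12870000)
o - l = 12870000 - 1*(-39065) = 12870000 + 39065 = 12909065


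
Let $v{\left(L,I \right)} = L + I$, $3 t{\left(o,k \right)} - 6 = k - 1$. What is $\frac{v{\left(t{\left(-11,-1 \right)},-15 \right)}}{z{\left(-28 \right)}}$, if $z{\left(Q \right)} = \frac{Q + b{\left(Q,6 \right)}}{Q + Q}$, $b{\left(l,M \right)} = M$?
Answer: $- \frac{1148}{33} \approx -34.788$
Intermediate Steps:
$t{\left(o,k \right)} = \frac{5}{3} + \frac{k}{3}$ ($t{\left(o,k \right)} = 2 + \frac{k - 1}{3} = 2 + \frac{-1 + k}{3} = 2 + \left(- \frac{1}{3} + \frac{k}{3}\right) = \frac{5}{3} + \frac{k}{3}$)
$z{\left(Q \right)} = \frac{6 + Q}{2 Q}$ ($z{\left(Q \right)} = \frac{Q + 6}{Q + Q} = \frac{6 + Q}{2 Q}$)
$v{\left(L,I \right)} = I + L$
$\frac{v{\left(t{\left(-11,-1 \right)},-15 \right)}}{z{\left(-28 \right)}} = \frac{-15 + \left(\frac{5}{3} + \frac{1}{3} \left(-1\right)\right)}{\frac{1}{2} \frac{1}{-28} \left(6 - 28\right)} = \frac{-15 + \left(\frac{5}{3} - \frac{1}{3}\right)}{\frac{1}{2} \left(- \frac{1}{28}\right) \left(-22\right)} = \frac{-15 + \frac{4}{3}}{\frac{11}{28}} = \left(- \frac{41}{3}\right) \frac{28}{11} = - \frac{1148}{33}$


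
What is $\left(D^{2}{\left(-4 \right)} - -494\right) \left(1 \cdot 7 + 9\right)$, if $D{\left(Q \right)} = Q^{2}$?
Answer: $12000$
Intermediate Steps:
$\left(D^{2}{\left(-4 \right)} - -494\right) \left(1 \cdot 7 + 9\right) = \left(\left(\left(-4\right)^{2}\right)^{2} - -494\right) \left(1 \cdot 7 + 9\right) = \left(16^{2} + 494\right) \left(7 + 9\right) = \left(256 + 494\right) 16 = 750 \cdot 16 = 12000$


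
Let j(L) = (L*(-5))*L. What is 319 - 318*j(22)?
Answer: 769879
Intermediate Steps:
j(L) = -5*L² (j(L) = (-5*L)*L = -5*L²)
319 - 318*j(22) = 319 - (-1590)*22² = 319 - (-1590)*484 = 319 - 318*(-2420) = 319 + 769560 = 769879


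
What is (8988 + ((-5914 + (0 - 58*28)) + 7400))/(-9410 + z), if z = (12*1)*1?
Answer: -4425/4699 ≈ -0.94169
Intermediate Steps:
z = 12 (z = 12*1 = 12)
(8988 + ((-5914 + (0 - 58*28)) + 7400))/(-9410 + z) = (8988 + ((-5914 + (0 - 58*28)) + 7400))/(-9410 + 12) = (8988 + ((-5914 + (0 - 1624)) + 7400))/(-9398) = (8988 + ((-5914 - 1624) + 7400))*(-1/9398) = (8988 + (-7538 + 7400))*(-1/9398) = (8988 - 138)*(-1/9398) = 8850*(-1/9398) = -4425/4699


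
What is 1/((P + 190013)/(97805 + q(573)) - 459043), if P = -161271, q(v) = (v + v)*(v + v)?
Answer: -1411121/647765188461 ≈ -2.1784e-6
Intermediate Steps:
q(v) = 4*v² (q(v) = (2*v)*(2*v) = 4*v²)
1/((P + 190013)/(97805 + q(573)) - 459043) = 1/((-161271 + 190013)/(97805 + 4*573²) - 459043) = 1/(28742/(97805 + 4*328329) - 459043) = 1/(28742/(97805 + 1313316) - 459043) = 1/(28742/1411121 - 459043) = 1/(-647765188461/1411121) = -1411121/647765188461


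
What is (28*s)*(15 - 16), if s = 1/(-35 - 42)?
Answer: 4/11 ≈ 0.36364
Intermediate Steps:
s = -1/77 (s = 1/(-77) = -1/77 ≈ -0.012987)
(28*s)*(15 - 16) = (28*(-1/77))*(15 - 16) = -4/11*(-1) = 4/11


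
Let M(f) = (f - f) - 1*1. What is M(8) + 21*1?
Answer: 20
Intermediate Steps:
M(f) = -1 (M(f) = 0 - 1 = -1)
M(8) + 21*1 = -1 + 21*1 = -1 + 21 = 20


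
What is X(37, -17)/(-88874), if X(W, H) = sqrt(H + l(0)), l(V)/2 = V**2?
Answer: -I*sqrt(17)/88874 ≈ -4.6393e-5*I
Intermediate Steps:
l(V) = 2*V**2
X(W, H) = sqrt(H) (X(W, H) = sqrt(H + 2*0**2) = sqrt(H + 2*0) = sqrt(H + 0) = sqrt(H))
X(37, -17)/(-88874) = sqrt(-17)/(-88874) = (I*sqrt(17))*(-1/88874) = -I*sqrt(17)/88874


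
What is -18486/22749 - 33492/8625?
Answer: -102372362/21801125 ≈ -4.6957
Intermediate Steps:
-18486/22749 - 33492/8625 = -18486*1/22749 - 33492*1/8625 = -6162/7583 - 11164/2875 = -102372362/21801125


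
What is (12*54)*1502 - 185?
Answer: 973111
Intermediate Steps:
(12*54)*1502 - 185 = 648*1502 - 185 = 973296 - 185 = 973111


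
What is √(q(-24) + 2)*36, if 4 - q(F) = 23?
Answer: 36*I*√17 ≈ 148.43*I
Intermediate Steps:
q(F) = -19 (q(F) = 4 - 1*23 = 4 - 23 = -19)
√(q(-24) + 2)*36 = √(-19 + 2)*36 = √(-17)*36 = (I*√17)*36 = 36*I*√17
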